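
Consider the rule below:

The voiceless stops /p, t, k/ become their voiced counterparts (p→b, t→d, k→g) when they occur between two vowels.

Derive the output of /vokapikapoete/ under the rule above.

vogabigaboede

/k/ is a voiceless stop between vowels /o/ and /a/, so it voices to [g].
/p/ is a voiceless stop between vowels /a/ and /i/, so it voices to [b].
/k/ is a voiceless stop between vowels /i/ and /a/, so it voices to [g].
/p/ is a voiceless stop between vowels /a/ and /o/, so it voices to [b].
/t/ is a voiceless stop between vowels /e/ and /e/, so it voices to [d].
Surface form: [vogabigaboede].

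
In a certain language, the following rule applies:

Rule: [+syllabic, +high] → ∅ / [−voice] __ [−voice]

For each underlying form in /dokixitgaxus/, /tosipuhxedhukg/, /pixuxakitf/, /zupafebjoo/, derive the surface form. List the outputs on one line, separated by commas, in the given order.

/dokixitgaxus/: /i/ is a high vowel flanked by voiceless consonants /k/ and /x/, so it deletes. /i/ is a high vowel flanked by voiceless consonants /x/ and /t/, so it deletes. /u/ is a high vowel flanked by voiceless consonants /x/ and /s/, so it deletes. → [dokxtgaxs].
/tosipuhxedhukg/: /i/ is a high vowel flanked by voiceless consonants /s/ and /p/, so it deletes. /u/ is a high vowel flanked by voiceless consonants /p/ and /h/, so it deletes. /u/ is a high vowel flanked by voiceless consonants /h/ and /k/, so it deletes. → [tosphxedhkg].
/pixuxakitf/: /i/ is a high vowel flanked by voiceless consonants /p/ and /x/, so it deletes. /u/ is a high vowel flanked by voiceless consonants /x/ and /x/, so it deletes. /i/ is a high vowel flanked by voiceless consonants /k/ and /t/, so it deletes. → [pxxaktf].
/zupafebjoo/: the rule's environment is not met; surfaces unchanged as [zupafebjoo].

dokxtgaxs, tosphxedhkg, pxxaktf, zupafebjoo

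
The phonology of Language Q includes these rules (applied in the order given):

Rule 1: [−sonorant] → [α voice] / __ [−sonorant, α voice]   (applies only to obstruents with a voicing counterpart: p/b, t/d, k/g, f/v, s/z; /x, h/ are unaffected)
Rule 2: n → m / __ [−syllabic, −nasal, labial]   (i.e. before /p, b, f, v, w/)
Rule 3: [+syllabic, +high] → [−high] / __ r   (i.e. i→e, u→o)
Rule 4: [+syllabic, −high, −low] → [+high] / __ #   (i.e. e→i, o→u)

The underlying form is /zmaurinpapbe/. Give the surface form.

zmaorimpabbi

Rule 1 (regressive voicing assimilation): /p/ precedes the voiced obstruent /b/, so it voices to [b] by assimilation. /zmaurinpapbe/ → zmaurinpabbe.
Rule 2 (nasal place assimilation): /n/ precedes the labial consonant /p/, so it assimilates in place to [m]. /zmaurinpabbe/ → zmaurimpabbe.
Rule 3 (pre-rhotic lowering): /u/ is a high vowel immediately before /r/, so it lowers to [o]. /zmaurimpabbe/ → zmaorimpabbe.
Rule 4 (final vowel raising): /e/ is a mid vowel in word-final position, so it raises to [i]. /zmaorimpabbe/ → zmaorimpabbi.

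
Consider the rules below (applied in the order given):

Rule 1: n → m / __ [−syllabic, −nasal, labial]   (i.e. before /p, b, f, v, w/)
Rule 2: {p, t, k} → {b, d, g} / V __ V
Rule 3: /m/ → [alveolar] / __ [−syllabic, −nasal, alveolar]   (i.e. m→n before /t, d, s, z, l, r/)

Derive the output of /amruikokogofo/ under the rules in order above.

Rule 1 (nasal place assimilation): no segment meets the environment; /amruikokogofo/ is unchanged.
Rule 2 (intervocalic voicing): /k/ is a voiceless stop between vowels /i/ and /o/, so it voices to [g]. /k/ is a voiceless stop between vowels /o/ and /o/, so it voices to [g]. /amruikokogofo/ → amruigogogofo.
Rule 3 (nasal place assimilation): /m/ precedes the alveolar consonant /r/, so it assimilates in place to [n]. /amruigogogofo/ → anruigogogofo.

anruigogogofo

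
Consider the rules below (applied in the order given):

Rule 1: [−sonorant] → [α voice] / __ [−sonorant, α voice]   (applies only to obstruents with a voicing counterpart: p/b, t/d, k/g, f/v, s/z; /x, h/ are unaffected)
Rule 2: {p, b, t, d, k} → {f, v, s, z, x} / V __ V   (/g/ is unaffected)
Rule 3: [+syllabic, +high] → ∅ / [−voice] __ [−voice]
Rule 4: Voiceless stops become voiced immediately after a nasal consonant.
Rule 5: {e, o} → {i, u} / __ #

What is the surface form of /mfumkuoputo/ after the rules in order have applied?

mfumguofsu

Rule 1 (regressive voicing assimilation): no segment meets the environment; /mfumkuoputo/ is unchanged.
Rule 2 (intervocalic spirantization): /p/ is a stop between vowels /o/ and /u/, so it spirantizes to the fricative [f]. /t/ is a stop between vowels /u/ and /o/, so it spirantizes to the fricative [s]. /mfumkuoputo/ → mfumkuofuso.
Rule 3 (high vowel syncope): /u/ is a high vowel flanked by voiceless consonants /f/ and /s/, so it deletes. /mfumkuofuso/ → mfumkuofso.
Rule 4 (post-nasal voicing): /k/ is a voiceless stop immediately after the nasal /m/, so it voices to [g]. /mfumkuofso/ → mfumguofso.
Rule 5 (final vowel raising): /o/ is a mid vowel in word-final position, so it raises to [u]. /mfumguofso/ → mfumguofsu.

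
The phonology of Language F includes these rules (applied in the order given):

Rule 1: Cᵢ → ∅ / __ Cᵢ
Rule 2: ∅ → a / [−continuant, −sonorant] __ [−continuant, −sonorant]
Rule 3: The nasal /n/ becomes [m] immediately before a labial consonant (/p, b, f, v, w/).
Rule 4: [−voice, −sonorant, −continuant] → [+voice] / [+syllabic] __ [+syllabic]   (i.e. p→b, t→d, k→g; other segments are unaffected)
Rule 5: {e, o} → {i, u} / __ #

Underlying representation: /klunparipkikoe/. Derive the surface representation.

klumparibagigoi

Rule 1 (degemination): no segment meets the environment; /klunparipkikoe/ is unchanged.
Rule 2 (stop-cluster a-epenthesis): /p/ and /k/ form a stop–stop cluster, so [a] is inserted between them. /klunparipkikoe/ → klunparipakikoe.
Rule 3 (nasal place assimilation): /n/ precedes the labial consonant /p/, so it assimilates in place to [m]. /klunparipakikoe/ → klumparipakikoe.
Rule 4 (intervocalic voicing): /p/ is a voiceless stop between vowels /i/ and /a/, so it voices to [b]. /k/ is a voiceless stop between vowels /a/ and /i/, so it voices to [g]. /k/ is a voiceless stop between vowels /i/ and /o/, so it voices to [g]. /klumparipakikoe/ → klumparibagigoe.
Rule 5 (final vowel raising): /e/ is a mid vowel in word-final position, so it raises to [i]. /klumparibagigoe/ → klumparibagigoi.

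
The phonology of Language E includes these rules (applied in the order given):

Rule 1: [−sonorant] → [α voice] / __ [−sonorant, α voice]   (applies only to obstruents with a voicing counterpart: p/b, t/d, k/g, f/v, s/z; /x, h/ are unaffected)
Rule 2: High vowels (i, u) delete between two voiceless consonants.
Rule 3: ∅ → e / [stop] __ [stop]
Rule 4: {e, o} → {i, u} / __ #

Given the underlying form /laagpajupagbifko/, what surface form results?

Rule 1 (regressive voicing assimilation): /g/ precedes the voiceless obstruent /p/, so it devoices to [k] by assimilation. /laagpajupagbifko/ → laakpajupagbifko.
Rule 2 (high vowel syncope): no segment meets the environment; /laakpajupagbifko/ is unchanged.
Rule 3 (stop-cluster e-epenthesis): /k/ and /p/ form a stop–stop cluster, so [e] is inserted between them. /g/ and /b/ form a stop–stop cluster, so [e] is inserted between them. /laakpajupagbifko/ → laakepajupagebifko.
Rule 4 (final vowel raising): /o/ is a mid vowel in word-final position, so it raises to [u]. /laakepajupagebifko/ → laakepajupagebifku.

laakepajupagebifku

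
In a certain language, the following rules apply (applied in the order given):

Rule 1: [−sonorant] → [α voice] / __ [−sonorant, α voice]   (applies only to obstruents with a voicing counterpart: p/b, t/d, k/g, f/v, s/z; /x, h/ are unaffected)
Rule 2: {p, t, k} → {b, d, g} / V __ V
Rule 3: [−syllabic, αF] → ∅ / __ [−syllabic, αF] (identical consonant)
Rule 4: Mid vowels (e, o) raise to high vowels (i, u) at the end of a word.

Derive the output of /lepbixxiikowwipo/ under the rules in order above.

Rule 1 (regressive voicing assimilation): /p/ precedes the voiced obstruent /b/, so it voices to [b] by assimilation. /lepbixxiikowwipo/ → lebbixxiikowwipo.
Rule 2 (intervocalic voicing): /k/ is a voiceless stop between vowels /i/ and /o/, so it voices to [g]. /p/ is a voiceless stop between vowels /i/ and /o/, so it voices to [b]. /lebbixxiikowwipo/ → lebbixxiigowwibo.
Rule 3 (degemination): /bb/ is a geminate; the first /b/ deletes. /xx/ is a geminate; the first /x/ deletes. /ww/ is a geminate; the first /w/ deletes. /lebbixxiigowwibo/ → lebixiigowibo.
Rule 4 (final vowel raising): /o/ is a mid vowel in word-final position, so it raises to [u]. /lebixiigowibo/ → lebixiigowibu.

lebixiigowibu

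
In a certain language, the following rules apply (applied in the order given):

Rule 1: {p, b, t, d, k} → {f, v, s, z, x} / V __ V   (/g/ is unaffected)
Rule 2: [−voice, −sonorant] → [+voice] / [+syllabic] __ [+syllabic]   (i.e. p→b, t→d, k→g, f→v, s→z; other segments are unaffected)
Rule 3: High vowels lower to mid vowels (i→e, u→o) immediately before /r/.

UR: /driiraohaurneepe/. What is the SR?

drieraohaorneeve

Rule 1 (intervocalic spirantization): /p/ is a stop between vowels /e/ and /e/, so it spirantizes to the fricative [f]. /driiraohaurneepe/ → driiraohaurneefe.
Rule 2 (intervocalic voicing): /f/ is a voiceless obstruent between vowels /e/ and /e/, so it voices to [v]. /driiraohaurneefe/ → driiraohaurneeve.
Rule 3 (pre-rhotic lowering): /i/ is a high vowel immediately before /r/, so it lowers to [e]. /u/ is a high vowel immediately before /r/, so it lowers to [o]. /driiraohaurneeve/ → drieraohaorneeve.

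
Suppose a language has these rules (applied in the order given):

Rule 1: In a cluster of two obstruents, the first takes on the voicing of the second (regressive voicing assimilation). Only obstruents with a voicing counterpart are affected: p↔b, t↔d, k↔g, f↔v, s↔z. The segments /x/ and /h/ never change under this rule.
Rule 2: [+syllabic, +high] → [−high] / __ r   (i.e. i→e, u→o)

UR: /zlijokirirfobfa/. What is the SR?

zlijokererfopfa

Rule 1 (regressive voicing assimilation): /b/ precedes the voiceless obstruent /f/, so it devoices to [p] by assimilation. /zlijokirirfobfa/ → zlijokirirfopfa.
Rule 2 (pre-rhotic lowering): /i/ is a high vowel immediately before /r/, so it lowers to [e]. /i/ is a high vowel immediately before /r/, so it lowers to [e]. /zlijokirirfopfa/ → zlijokererfopfa.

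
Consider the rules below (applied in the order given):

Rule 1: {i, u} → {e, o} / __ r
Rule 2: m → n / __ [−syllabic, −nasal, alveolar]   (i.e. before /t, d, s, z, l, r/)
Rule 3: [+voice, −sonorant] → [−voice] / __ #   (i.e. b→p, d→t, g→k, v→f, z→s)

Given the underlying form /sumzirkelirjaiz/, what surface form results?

Rule 1 (pre-rhotic lowering): /i/ is a high vowel immediately before /r/, so it lowers to [e]. /i/ is a high vowel immediately before /r/, so it lowers to [e]. /sumzirkelirjaiz/ → sumzerkelerjaiz.
Rule 2 (nasal place assimilation): /m/ precedes the alveolar consonant /z/, so it assimilates in place to [n]. /sumzerkelerjaiz/ → sunzerkelerjaiz.
Rule 3 (final devoicing): /z/ is a voiced obstruent in word-final position, so it devoices to [s]. /sunzerkelerjaiz/ → sunzerkelerjais.

sunzerkelerjais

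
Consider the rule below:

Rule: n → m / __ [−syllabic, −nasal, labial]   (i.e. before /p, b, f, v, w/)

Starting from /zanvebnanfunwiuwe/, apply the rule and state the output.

zamvebnamfumwiuwe

Scanning /zanvebnanfunwiuwe/: /n/ precedes the labial consonant /v/, so it assimilates in place to [m]; /n/ at position 7 is not in the conditioning environment; /n/ precedes the labial consonant /f/, so it assimilates in place to [m]; /n/ precedes the labial consonant /w/, so it assimilates in place to [m].
Result: [zamvebnamfumwiuwe].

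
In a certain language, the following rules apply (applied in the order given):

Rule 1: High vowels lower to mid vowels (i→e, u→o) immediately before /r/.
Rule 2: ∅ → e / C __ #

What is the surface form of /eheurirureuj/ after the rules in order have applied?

eheoreroreuje

Rule 1 (pre-rhotic lowering): /u/ is a high vowel immediately before /r/, so it lowers to [o]. /i/ is a high vowel immediately before /r/, so it lowers to [e]. /u/ is a high vowel immediately before /r/, so it lowers to [o]. /eheurirureuj/ → eheoreroreuj.
Rule 2 (final e-epenthesis): the form ends in the consonant /j/, so [e] is inserted word-finally. /eheoreroreuj/ → eheoreroreuje.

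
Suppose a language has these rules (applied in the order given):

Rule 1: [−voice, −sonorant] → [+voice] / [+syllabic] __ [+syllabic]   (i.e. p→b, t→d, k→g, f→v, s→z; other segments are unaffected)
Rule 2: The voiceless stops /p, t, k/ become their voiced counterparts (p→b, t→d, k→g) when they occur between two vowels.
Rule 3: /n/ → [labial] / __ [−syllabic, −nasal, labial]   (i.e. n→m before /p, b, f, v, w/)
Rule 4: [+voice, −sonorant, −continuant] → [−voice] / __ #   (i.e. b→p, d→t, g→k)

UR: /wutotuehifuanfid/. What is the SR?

wudoduehivuamfit

Rule 1 (intervocalic voicing): /t/ is a voiceless obstruent between vowels /u/ and /o/, so it voices to [d]. /t/ is a voiceless obstruent between vowels /o/ and /u/, so it voices to [d]. /f/ is a voiceless obstruent between vowels /i/ and /u/, so it voices to [v]. /wutotuehifuanfid/ → wudoduehivuanfid.
Rule 2 (intervocalic voicing): no segment meets the environment; /wudoduehivuanfid/ is unchanged.
Rule 3 (nasal place assimilation): /n/ precedes the labial consonant /f/, so it assimilates in place to [m]. /wudoduehivuanfid/ → wudoduehivuamfid.
Rule 4 (final devoicing): /d/ is a voiced stop in word-final position, so it devoices to [t]. /wudoduehivuamfid/ → wudoduehivuamfit.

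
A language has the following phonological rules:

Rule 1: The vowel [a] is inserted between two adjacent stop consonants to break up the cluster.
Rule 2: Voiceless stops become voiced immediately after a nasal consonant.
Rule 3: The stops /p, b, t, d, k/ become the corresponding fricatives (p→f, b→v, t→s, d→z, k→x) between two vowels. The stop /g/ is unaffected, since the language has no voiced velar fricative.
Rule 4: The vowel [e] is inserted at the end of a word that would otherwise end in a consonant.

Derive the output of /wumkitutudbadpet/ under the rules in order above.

Rule 1 (stop-cluster a-epenthesis): /d/ and /b/ form a stop–stop cluster, so [a] is inserted between them. /d/ and /p/ form a stop–stop cluster, so [a] is inserted between them. /wumkitutudbadpet/ → wumkitutudabadapet.
Rule 2 (post-nasal voicing): /k/ is a voiceless stop immediately after the nasal /m/, so it voices to [g]. /wumkitutudabadapet/ → wumgitutudabadapet.
Rule 3 (intervocalic spirantization): /t/ is a stop between vowels /i/ and /u/, so it spirantizes to the fricative [s]. /t/ is a stop between vowels /u/ and /u/, so it spirantizes to the fricative [s]. /d/ is a stop between vowels /u/ and /a/, so it spirantizes to the fricative [z]. /b/ is a stop between vowels /a/ and /a/, so it spirantizes to the fricative [v]. /d/ is a stop between vowels /a/ and /a/, so it spirantizes to the fricative [z]. /p/ is a stop between vowels /a/ and /e/, so it spirantizes to the fricative [f]. /wumgitutudabadapet/ → wumgisusuzavazafet.
Rule 4 (final e-epenthesis): the form ends in the consonant /t/, so [e] is inserted word-finally. /wumgisusuzavazafet/ → wumgisusuzavazafete.

wumgisusuzavazafete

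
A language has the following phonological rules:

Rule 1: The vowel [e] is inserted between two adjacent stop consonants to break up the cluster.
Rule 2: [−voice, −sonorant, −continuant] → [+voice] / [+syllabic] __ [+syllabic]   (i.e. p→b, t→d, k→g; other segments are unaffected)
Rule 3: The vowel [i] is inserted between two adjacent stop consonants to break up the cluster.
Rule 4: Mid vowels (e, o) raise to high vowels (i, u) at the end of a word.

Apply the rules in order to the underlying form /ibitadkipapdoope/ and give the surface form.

Rule 1 (stop-cluster e-epenthesis): /d/ and /k/ form a stop–stop cluster, so [e] is inserted between them. /p/ and /d/ form a stop–stop cluster, so [e] is inserted between them. /ibitadkipapdoope/ → ibitadekipapedoope.
Rule 2 (intervocalic voicing): /t/ is a voiceless stop between vowels /i/ and /a/, so it voices to [d]. /k/ is a voiceless stop between vowels /e/ and /i/, so it voices to [g]. /p/ is a voiceless stop between vowels /i/ and /a/, so it voices to [b]. /p/ is a voiceless stop between vowels /a/ and /e/, so it voices to [b]. /p/ is a voiceless stop between vowels /o/ and /e/, so it voices to [b]. /ibitadekipapedoope/ → ibidadegibabedoobe.
Rule 3 (stop-cluster i-epenthesis): no segment meets the environment; /ibidadegibabedoobe/ is unchanged.
Rule 4 (final vowel raising): /e/ is a mid vowel in word-final position, so it raises to [i]. /ibidadegibabedoobe/ → ibidadegibabedoobi.

ibidadegibabedoobi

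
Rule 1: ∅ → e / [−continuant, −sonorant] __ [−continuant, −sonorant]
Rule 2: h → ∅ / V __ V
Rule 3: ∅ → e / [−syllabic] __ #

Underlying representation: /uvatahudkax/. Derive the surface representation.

uvataudekaxe

Rule 1 (stop-cluster e-epenthesis): /d/ and /k/ form a stop–stop cluster, so [e] is inserted between them. /uvatahudkax/ → uvatahudekax.
Rule 2 (intervocalic h-deletion): /h/ occurs between vowels /a/ and /u/, so it deletes. /uvatahudekax/ → uvataudekax.
Rule 3 (final e-epenthesis): the form ends in the consonant /x/, so [e] is inserted word-finally. /uvataudekax/ → uvataudekaxe.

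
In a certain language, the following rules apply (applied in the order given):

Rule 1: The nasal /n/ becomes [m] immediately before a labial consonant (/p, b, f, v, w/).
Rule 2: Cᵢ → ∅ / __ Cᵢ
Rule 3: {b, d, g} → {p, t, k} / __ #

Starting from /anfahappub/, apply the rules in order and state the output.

amfahapup

Rule 1 (nasal place assimilation): /n/ precedes the labial consonant /f/, so it assimilates in place to [m]. /anfahappub/ → amfahappub.
Rule 2 (degemination): /pp/ is a geminate; the first /p/ deletes. /amfahappub/ → amfahapub.
Rule 3 (final devoicing): /b/ is a voiced stop in word-final position, so it devoices to [p]. /amfahapub/ → amfahapup.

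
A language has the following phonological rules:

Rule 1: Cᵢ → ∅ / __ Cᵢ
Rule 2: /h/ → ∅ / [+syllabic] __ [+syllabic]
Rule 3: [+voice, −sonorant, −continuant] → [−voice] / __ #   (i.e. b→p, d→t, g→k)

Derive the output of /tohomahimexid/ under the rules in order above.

Rule 1 (degemination): no segment meets the environment; /tohomahimexid/ is unchanged.
Rule 2 (intervocalic h-deletion): /h/ occurs between vowels /o/ and /o/, so it deletes. /h/ occurs between vowels /a/ and /i/, so it deletes. /tohomahimexid/ → toomaimexid.
Rule 3 (final devoicing): /d/ is a voiced stop in word-final position, so it devoices to [t]. /toomaimexid/ → toomaimexit.

toomaimexit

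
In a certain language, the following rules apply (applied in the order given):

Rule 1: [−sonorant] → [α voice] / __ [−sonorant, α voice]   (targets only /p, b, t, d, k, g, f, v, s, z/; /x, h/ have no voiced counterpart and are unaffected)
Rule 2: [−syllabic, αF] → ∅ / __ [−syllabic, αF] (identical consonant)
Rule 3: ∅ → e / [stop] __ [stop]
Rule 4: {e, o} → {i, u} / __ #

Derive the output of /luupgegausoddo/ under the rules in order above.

Rule 1 (regressive voicing assimilation): /p/ precedes the voiced obstruent /g/, so it voices to [b] by assimilation. /luupgegausoddo/ → luubgegausoddo.
Rule 2 (degemination): /dd/ is a geminate; the first /d/ deletes. /luubgegausoddo/ → luubgegausodo.
Rule 3 (stop-cluster e-epenthesis): /b/ and /g/ form a stop–stop cluster, so [e] is inserted between them. /luubgegausodo/ → luubegegausodo.
Rule 4 (final vowel raising): /o/ is a mid vowel in word-final position, so it raises to [u]. /luubegegausodo/ → luubegegausodu.

luubegegausodu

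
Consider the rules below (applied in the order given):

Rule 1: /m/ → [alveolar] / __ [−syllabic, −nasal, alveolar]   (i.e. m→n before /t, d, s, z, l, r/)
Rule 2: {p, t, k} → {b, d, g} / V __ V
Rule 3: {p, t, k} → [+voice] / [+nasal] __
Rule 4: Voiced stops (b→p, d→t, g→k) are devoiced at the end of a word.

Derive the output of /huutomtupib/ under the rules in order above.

huudondubip

Rule 1 (nasal place assimilation): /m/ precedes the alveolar consonant /t/, so it assimilates in place to [n]. /huutomtupib/ → huutontupib.
Rule 2 (intervocalic voicing): /t/ is a voiceless stop between vowels /u/ and /o/, so it voices to [d]. /p/ is a voiceless stop between vowels /u/ and /i/, so it voices to [b]. /huutontupib/ → huudontubib.
Rule 3 (post-nasal voicing): /t/ is a voiceless stop immediately after the nasal /n/, so it voices to [d]. /huudontubib/ → huudondubib.
Rule 4 (final devoicing): /b/ is a voiced stop in word-final position, so it devoices to [p]. /huudondubib/ → huudondubip.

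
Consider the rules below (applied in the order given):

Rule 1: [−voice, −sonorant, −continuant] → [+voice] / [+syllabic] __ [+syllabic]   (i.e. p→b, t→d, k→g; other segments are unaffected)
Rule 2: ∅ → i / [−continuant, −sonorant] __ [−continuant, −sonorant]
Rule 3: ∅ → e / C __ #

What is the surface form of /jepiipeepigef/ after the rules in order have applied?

Rule 1 (intervocalic voicing): /p/ is a voiceless stop between vowels /e/ and /i/, so it voices to [b]. /p/ is a voiceless stop between vowels /i/ and /e/, so it voices to [b]. /p/ is a voiceless stop between vowels /e/ and /i/, so it voices to [b]. /jepiipeepigef/ → jebiibeebigef.
Rule 2 (stop-cluster i-epenthesis): no segment meets the environment; /jebiibeebigef/ is unchanged.
Rule 3 (final e-epenthesis): the form ends in the consonant /f/, so [e] is inserted word-finally. /jebiibeebigef/ → jebiibeebigefe.

jebiibeebigefe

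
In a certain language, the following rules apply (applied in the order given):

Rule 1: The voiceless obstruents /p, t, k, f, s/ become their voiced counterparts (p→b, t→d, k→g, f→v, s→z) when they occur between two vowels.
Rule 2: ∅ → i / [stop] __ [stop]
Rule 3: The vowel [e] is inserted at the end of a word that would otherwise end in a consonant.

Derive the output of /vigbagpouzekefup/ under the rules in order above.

vigibagipouzegevupe

Rule 1 (intervocalic voicing): /k/ is a voiceless obstruent between vowels /e/ and /e/, so it voices to [g]. /f/ is a voiceless obstruent between vowels /e/ and /u/, so it voices to [v]. /vigbagpouzekefup/ → vigbagpouzegevup.
Rule 2 (stop-cluster i-epenthesis): /g/ and /b/ form a stop–stop cluster, so [i] is inserted between them. /g/ and /p/ form a stop–stop cluster, so [i] is inserted between them. /vigbagpouzegevup/ → vigibagipouzegevup.
Rule 3 (final e-epenthesis): the form ends in the consonant /p/, so [e] is inserted word-finally. /vigibagipouzegevup/ → vigibagipouzegevupe.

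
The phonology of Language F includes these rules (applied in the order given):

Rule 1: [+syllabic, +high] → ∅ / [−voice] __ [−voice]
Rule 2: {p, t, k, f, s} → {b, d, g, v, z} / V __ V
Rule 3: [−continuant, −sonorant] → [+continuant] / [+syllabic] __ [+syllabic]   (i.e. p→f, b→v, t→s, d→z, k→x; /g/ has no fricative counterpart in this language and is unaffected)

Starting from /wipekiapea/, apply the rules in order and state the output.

Rule 1 (high vowel syncope): no segment meets the environment; /wipekiapea/ is unchanged.
Rule 2 (intervocalic voicing): /p/ is a voiceless obstruent between vowels /i/ and /e/, so it voices to [b]. /k/ is a voiceless obstruent between vowels /e/ and /i/, so it voices to [g]. /p/ is a voiceless obstruent between vowels /a/ and /e/, so it voices to [b]. /wipekiapea/ → wibegiabea.
Rule 3 (intervocalic spirantization): /b/ is a stop between vowels /i/ and /e/, so it spirantizes to the fricative [v]. /b/ is a stop between vowels /a/ and /e/, so it spirantizes to the fricative [v]. /wibegiabea/ → wivegiavea.

wivegiavea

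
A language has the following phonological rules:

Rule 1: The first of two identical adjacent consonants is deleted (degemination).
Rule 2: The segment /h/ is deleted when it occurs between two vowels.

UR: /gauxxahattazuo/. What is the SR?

Rule 1 (degemination): /xx/ is a geminate; the first /x/ deletes. /tt/ is a geminate; the first /t/ deletes. /gauxxahattazuo/ → gauxahatazuo.
Rule 2 (intervocalic h-deletion): /h/ occurs between vowels /a/ and /a/, so it deletes. /gauxahatazuo/ → gauxaatazuo.

gauxaatazuo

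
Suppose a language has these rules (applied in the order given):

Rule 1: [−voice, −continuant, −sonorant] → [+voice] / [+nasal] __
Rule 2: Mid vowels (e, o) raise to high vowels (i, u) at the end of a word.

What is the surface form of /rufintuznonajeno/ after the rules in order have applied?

Rule 1 (post-nasal voicing): /t/ is a voiceless stop immediately after the nasal /n/, so it voices to [d]. /rufintuznonajeno/ → rufinduznonajeno.
Rule 2 (final vowel raising): /o/ is a mid vowel in word-final position, so it raises to [u]. /rufinduznonajeno/ → rufinduznonajenu.

rufinduznonajenu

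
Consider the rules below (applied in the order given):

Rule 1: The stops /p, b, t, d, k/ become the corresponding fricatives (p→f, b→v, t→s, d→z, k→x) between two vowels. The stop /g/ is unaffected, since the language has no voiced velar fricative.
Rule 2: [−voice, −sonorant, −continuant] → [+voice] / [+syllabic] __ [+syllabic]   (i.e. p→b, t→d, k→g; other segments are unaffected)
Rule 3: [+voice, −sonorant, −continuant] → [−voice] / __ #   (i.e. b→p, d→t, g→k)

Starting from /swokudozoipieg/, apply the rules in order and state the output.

Rule 1 (intervocalic spirantization): /k/ is a stop between vowels /o/ and /u/, so it spirantizes to the fricative [x]. /d/ is a stop between vowels /u/ and /o/, so it spirantizes to the fricative [z]. /p/ is a stop between vowels /i/ and /i/, so it spirantizes to the fricative [f]. /swokudozoipieg/ → swoxuzozoifieg.
Rule 2 (intervocalic voicing): no segment meets the environment; /swoxuzozoifieg/ is unchanged.
Rule 3 (final devoicing): /g/ is a voiced stop in word-final position, so it devoices to [k]. /swoxuzozoifieg/ → swoxuzozoifiek.

swoxuzozoifiek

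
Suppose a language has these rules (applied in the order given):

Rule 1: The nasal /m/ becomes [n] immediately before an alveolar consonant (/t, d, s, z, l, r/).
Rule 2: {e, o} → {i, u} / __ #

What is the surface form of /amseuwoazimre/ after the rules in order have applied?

anseuwoazinri

Rule 1 (nasal place assimilation): /m/ precedes the alveolar consonant /s/, so it assimilates in place to [n]. /m/ precedes the alveolar consonant /r/, so it assimilates in place to [n]. /amseuwoazimre/ → anseuwoazinre.
Rule 2 (final vowel raising): /e/ is a mid vowel in word-final position, so it raises to [i]. /anseuwoazinre/ → anseuwoazinri.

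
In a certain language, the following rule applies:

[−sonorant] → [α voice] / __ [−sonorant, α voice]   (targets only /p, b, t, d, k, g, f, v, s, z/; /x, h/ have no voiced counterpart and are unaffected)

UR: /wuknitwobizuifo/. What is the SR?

No segment of /wuknitwobizuifo/ meets the structural description of the rule, so the form surfaces unchanged.

wuknitwobizuifo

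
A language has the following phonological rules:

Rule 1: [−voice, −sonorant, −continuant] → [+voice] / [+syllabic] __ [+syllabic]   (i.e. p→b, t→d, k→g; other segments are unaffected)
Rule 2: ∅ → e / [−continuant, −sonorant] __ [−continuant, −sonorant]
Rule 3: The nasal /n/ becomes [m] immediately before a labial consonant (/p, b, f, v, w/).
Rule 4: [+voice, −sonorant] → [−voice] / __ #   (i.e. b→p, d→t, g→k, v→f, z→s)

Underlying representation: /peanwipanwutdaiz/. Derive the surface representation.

Rule 1 (intervocalic voicing): /p/ is a voiceless stop between vowels /i/ and /a/, so it voices to [b]. /peanwipanwutdaiz/ → peanwibanwutdaiz.
Rule 2 (stop-cluster e-epenthesis): /t/ and /d/ form a stop–stop cluster, so [e] is inserted between them. /peanwibanwutdaiz/ → peanwibanwutedaiz.
Rule 3 (nasal place assimilation): /n/ precedes the labial consonant /w/, so it assimilates in place to [m]. /n/ precedes the labial consonant /w/, so it assimilates in place to [m]. /peanwibanwutedaiz/ → peamwibamwutedaiz.
Rule 4 (final devoicing): /z/ is a voiced obstruent in word-final position, so it devoices to [s]. /peamwibamwutedaiz/ → peamwibamwutedais.

peamwibamwutedais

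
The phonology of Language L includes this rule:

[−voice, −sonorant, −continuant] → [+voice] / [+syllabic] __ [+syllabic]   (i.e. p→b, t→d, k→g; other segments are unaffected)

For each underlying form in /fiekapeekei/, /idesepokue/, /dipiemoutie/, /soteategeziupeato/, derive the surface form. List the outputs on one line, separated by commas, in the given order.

fiegabeegei, idesebogue, dibiemoudie, sodeadegeziubeado

/fiekapeekei/: /k/ is a voiceless stop between vowels /e/ and /a/, so it voices to [g]. /p/ is a voiceless stop between vowels /a/ and /e/, so it voices to [b]. /k/ is a voiceless stop between vowels /e/ and /e/, so it voices to [g]. → [fiegabeegei].
/idesepokue/: /p/ is a voiceless stop between vowels /e/ and /o/, so it voices to [b]. /k/ is a voiceless stop between vowels /o/ and /u/, so it voices to [g]. → [idesebogue].
/dipiemoutie/: /p/ is a voiceless stop between vowels /i/ and /i/, so it voices to [b]. /t/ is a voiceless stop between vowels /u/ and /i/, so it voices to [d]. → [dibiemoudie].
/soteategeziupeato/: /t/ is a voiceless stop between vowels /o/ and /e/, so it voices to [d]. /t/ is a voiceless stop between vowels /a/ and /e/, so it voices to [d]. /p/ is a voiceless stop between vowels /u/ and /e/, so it voices to [b]. /t/ is a voiceless stop between vowels /a/ and /o/, so it voices to [d]. → [sodeadegeziubeado].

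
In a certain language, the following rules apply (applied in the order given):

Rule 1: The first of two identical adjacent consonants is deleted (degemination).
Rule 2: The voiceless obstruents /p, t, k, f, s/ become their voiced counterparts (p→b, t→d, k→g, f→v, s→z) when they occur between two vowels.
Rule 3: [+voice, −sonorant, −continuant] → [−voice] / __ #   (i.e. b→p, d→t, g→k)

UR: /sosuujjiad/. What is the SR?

sozuujiat

Rule 1 (degemination): /jj/ is a geminate; the first /j/ deletes. /sosuujjiad/ → sosuujiad.
Rule 2 (intervocalic voicing): /s/ is a voiceless obstruent between vowels /o/ and /u/, so it voices to [z]. /sosuujiad/ → sozuujiad.
Rule 3 (final devoicing): /d/ is a voiced stop in word-final position, so it devoices to [t]. /sozuujiad/ → sozuujiat.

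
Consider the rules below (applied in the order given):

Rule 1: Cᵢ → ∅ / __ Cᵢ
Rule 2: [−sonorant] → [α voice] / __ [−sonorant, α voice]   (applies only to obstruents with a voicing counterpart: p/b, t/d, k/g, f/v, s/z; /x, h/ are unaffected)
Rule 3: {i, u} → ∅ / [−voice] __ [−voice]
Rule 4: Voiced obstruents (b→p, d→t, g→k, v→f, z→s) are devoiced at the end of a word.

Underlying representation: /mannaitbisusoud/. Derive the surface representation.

Rule 1 (degemination): /nn/ is a geminate; the first /n/ deletes. /mannaitbisusoud/ → manaitbisusoud.
Rule 2 (regressive voicing assimilation): /t/ precedes the voiced obstruent /b/, so it voices to [d] by assimilation. /manaitbisusoud/ → manaidbisusoud.
Rule 3 (high vowel syncope): /u/ is a high vowel flanked by voiceless consonants /s/ and /s/, so it deletes. /manaidbisusoud/ → manaidbissoud.
Rule 4 (final devoicing): /d/ is a voiced obstruent in word-final position, so it devoices to [t]. /manaidbissoud/ → manaidbissout.

manaidbissout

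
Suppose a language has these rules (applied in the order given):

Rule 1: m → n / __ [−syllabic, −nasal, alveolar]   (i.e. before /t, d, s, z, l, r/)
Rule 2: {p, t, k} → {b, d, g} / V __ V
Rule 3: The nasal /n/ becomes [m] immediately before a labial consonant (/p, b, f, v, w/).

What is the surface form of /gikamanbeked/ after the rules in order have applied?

Rule 1 (nasal place assimilation): no segment meets the environment; /gikamanbeked/ is unchanged.
Rule 2 (intervocalic voicing): /k/ is a voiceless stop between vowels /i/ and /a/, so it voices to [g]. /k/ is a voiceless stop between vowels /e/ and /e/, so it voices to [g]. /gikamanbeked/ → gigamanbeged.
Rule 3 (nasal place assimilation): /n/ precedes the labial consonant /b/, so it assimilates in place to [m]. /gigamanbeged/ → gigamambeged.

gigamambeged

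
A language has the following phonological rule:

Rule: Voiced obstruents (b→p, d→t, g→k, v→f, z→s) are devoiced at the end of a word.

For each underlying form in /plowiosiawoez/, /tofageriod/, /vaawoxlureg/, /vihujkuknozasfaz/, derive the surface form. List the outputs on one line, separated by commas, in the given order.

/plowiosiawoez/: /z/ is a voiced obstruent in word-final position, so it devoices to [s]. → [plowiosiawoes].
/tofageriod/: /d/ is a voiced obstruent in word-final position, so it devoices to [t]. → [tofageriot].
/vaawoxlureg/: /g/ is a voiced obstruent in word-final position, so it devoices to [k]. → [vaawoxlurek].
/vihujkuknozasfaz/: /z/ is a voiced obstruent in word-final position, so it devoices to [s]. → [vihujkuknozasfas].

plowiosiawoes, tofageriot, vaawoxlurek, vihujkuknozasfas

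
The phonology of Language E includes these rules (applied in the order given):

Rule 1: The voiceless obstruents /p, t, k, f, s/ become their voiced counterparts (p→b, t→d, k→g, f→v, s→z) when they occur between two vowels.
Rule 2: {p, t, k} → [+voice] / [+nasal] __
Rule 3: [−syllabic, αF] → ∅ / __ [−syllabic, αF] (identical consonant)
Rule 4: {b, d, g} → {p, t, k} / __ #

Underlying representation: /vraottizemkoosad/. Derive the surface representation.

vraotizemgoozat

Rule 1 (intervocalic voicing): /s/ is a voiceless obstruent between vowels /o/ and /a/, so it voices to [z]. /vraottizemkoosad/ → vraottizemkoozad.
Rule 2 (post-nasal voicing): /k/ is a voiceless stop immediately after the nasal /m/, so it voices to [g]. /vraottizemkoozad/ → vraottizemgoozad.
Rule 3 (degemination): /tt/ is a geminate; the first /t/ deletes. /vraottizemgoozad/ → vraotizemgoozad.
Rule 4 (final devoicing): /d/ is a voiced stop in word-final position, so it devoices to [t]. /vraotizemgoozad/ → vraotizemgoozat.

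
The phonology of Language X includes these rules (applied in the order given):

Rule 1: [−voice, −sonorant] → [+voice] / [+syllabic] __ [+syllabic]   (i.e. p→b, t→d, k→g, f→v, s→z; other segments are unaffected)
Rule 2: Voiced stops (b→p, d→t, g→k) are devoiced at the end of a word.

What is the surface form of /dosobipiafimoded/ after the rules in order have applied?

dozobibiavimodet

Rule 1 (intervocalic voicing): /s/ is a voiceless obstruent between vowels /o/ and /o/, so it voices to [z]. /p/ is a voiceless obstruent between vowels /i/ and /i/, so it voices to [b]. /f/ is a voiceless obstruent between vowels /a/ and /i/, so it voices to [v]. /dosobipiafimoded/ → dozobibiavimoded.
Rule 2 (final devoicing): /d/ is a voiced stop in word-final position, so it devoices to [t]. /dozobibiavimoded/ → dozobibiavimodet.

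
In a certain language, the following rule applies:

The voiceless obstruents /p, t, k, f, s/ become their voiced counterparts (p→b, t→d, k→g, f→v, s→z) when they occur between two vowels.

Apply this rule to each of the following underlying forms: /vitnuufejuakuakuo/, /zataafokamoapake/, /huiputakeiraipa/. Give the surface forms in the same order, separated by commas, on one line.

/vitnuufejuakuakuo/: /f/ is a voiceless obstruent between vowels /u/ and /e/, so it voices to [v]. /k/ is a voiceless obstruent between vowels /a/ and /u/, so it voices to [g]. /k/ is a voiceless obstruent between vowels /a/ and /u/, so it voices to [g]. → [vitnuuvejuaguaguo].
/zataafokamoapake/: /t/ is a voiceless obstruent between vowels /a/ and /a/, so it voices to [d]. /f/ is a voiceless obstruent between vowels /a/ and /o/, so it voices to [v]. /k/ is a voiceless obstruent between vowels /o/ and /a/, so it voices to [g]. /p/ is a voiceless obstruent between vowels /a/ and /a/, so it voices to [b]. /k/ is a voiceless obstruent between vowels /a/ and /e/, so it voices to [g]. → [zadaavogamoabage].
/huiputakeiraipa/: /p/ is a voiceless obstruent between vowels /i/ and /u/, so it voices to [b]. /t/ is a voiceless obstruent between vowels /u/ and /a/, so it voices to [d]. /k/ is a voiceless obstruent between vowels /a/ and /e/, so it voices to [g]. /p/ is a voiceless obstruent between vowels /i/ and /a/, so it voices to [b]. → [huibudageiraiba].

vitnuuvejuaguaguo, zadaavogamoabage, huibudageiraiba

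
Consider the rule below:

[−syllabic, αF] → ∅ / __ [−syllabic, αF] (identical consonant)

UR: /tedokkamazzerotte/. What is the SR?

tedokamazerote

/kk/ is a geminate; the first /k/ deletes.
/zz/ is a geminate; the first /z/ deletes.
/tt/ is a geminate; the first /t/ deletes.
Surface form: [tedokamazerote].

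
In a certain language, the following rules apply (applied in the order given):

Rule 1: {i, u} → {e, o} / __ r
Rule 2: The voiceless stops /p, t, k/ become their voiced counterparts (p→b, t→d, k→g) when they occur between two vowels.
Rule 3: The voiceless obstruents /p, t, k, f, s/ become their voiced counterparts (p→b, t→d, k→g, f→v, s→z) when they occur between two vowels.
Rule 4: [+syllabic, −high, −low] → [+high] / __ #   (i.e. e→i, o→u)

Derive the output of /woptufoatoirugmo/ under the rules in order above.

Rule 1 (pre-rhotic lowering): /i/ is a high vowel immediately before /r/, so it lowers to [e]. /woptufoatoirugmo/ → woptufoatoerugmo.
Rule 2 (intervocalic voicing): /t/ is a voiceless stop between vowels /a/ and /o/, so it voices to [d]. /woptufoatoerugmo/ → woptufoadoerugmo.
Rule 3 (intervocalic voicing): /f/ is a voiceless obstruent between vowels /u/ and /o/, so it voices to [v]. /woptufoadoerugmo/ → woptuvoadoerugmo.
Rule 4 (final vowel raising): /o/ is a mid vowel in word-final position, so it raises to [u]. /woptuvoadoerugmo/ → woptuvoadoerugmu.

woptuvoadoerugmu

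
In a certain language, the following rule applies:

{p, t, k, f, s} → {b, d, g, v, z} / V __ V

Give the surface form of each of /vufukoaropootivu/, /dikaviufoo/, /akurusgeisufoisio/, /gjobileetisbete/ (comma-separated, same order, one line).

/vufukoaropootivu/: /f/ is a voiceless obstruent between vowels /u/ and /u/, so it voices to [v]. /k/ is a voiceless obstruent between vowels /u/ and /o/, so it voices to [g]. /p/ is a voiceless obstruent between vowels /o/ and /o/, so it voices to [b]. /t/ is a voiceless obstruent between vowels /o/ and /i/, so it voices to [d]. → [vuvugoaroboodivu].
/dikaviufoo/: /k/ is a voiceless obstruent between vowels /i/ and /a/, so it voices to [g]. /f/ is a voiceless obstruent between vowels /u/ and /o/, so it voices to [v]. → [digaviuvoo].
/akurusgeisufoisio/: /k/ is a voiceless obstruent between vowels /a/ and /u/, so it voices to [g]. /s/ is a voiceless obstruent between vowels /i/ and /u/, so it voices to [z]. /f/ is a voiceless obstruent between vowels /u/ and /o/, so it voices to [v]. /s/ is a voiceless obstruent between vowels /i/ and /i/, so it voices to [z]. → [agurusgeizuvoizio].
/gjobileetisbete/: /t/ is a voiceless obstruent between vowels /e/ and /i/, so it voices to [d]. /t/ is a voiceless obstruent between vowels /e/ and /e/, so it voices to [d]. → [gjobileedisbede].

vuvugoaroboodivu, digaviuvoo, agurusgeizuvoizio, gjobileedisbede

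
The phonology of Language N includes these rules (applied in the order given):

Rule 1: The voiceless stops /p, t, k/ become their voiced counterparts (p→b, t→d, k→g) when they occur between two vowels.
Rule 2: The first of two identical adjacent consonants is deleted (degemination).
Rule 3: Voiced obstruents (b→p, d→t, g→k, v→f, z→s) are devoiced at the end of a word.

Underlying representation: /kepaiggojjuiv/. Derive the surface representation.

kebaigojuif

Rule 1 (intervocalic voicing): /p/ is a voiceless stop between vowels /e/ and /a/, so it voices to [b]. /kepaiggojjuiv/ → kebaiggojjuiv.
Rule 2 (degemination): /gg/ is a geminate; the first /g/ deletes. /jj/ is a geminate; the first /j/ deletes. /kebaiggojjuiv/ → kebaigojuiv.
Rule 3 (final devoicing): /v/ is a voiced obstruent in word-final position, so it devoices to [f]. /kebaigojuiv/ → kebaigojuif.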